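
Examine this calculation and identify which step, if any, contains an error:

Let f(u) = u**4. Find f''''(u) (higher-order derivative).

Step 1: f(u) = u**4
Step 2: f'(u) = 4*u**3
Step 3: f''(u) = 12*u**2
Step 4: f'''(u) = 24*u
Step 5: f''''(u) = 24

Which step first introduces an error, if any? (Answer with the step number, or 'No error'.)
No error

All steps in this derivation are correct.
The final answer f''''(u) = 24 is valid.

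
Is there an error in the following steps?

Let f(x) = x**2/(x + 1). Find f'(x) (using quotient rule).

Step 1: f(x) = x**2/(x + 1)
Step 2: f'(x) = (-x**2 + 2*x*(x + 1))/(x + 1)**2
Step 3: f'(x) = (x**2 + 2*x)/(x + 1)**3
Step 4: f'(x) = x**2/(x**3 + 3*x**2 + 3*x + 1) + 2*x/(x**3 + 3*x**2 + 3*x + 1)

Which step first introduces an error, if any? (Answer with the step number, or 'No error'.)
Step 3

Step 3 is incorrect due to a wrong exponent.
The step shows: (x**2 + 2*x)/(x + 1)**3
The correct value should be: (x**2 + 2*x)/(x + 1)**2

Explanation: The exponent -2 on x + 1 was incorrectly written as -3: the term (x**2 + 2*x)/(x + 1)**2 was incorrectly written as (x**2 + 2*x)/(x + 1)**3
The later steps are derived from this incorrect expression, so the error originates in Step 3.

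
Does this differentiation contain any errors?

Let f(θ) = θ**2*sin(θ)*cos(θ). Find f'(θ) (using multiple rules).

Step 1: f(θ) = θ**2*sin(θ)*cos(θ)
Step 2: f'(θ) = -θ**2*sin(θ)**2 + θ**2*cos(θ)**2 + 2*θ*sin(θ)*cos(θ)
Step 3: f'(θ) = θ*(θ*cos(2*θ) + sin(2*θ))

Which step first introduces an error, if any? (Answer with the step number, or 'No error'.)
No error

All steps in this derivation are correct.
The final answer f'(θ) = θ*(θ*cos(2*θ) + sin(2*θ)) is valid.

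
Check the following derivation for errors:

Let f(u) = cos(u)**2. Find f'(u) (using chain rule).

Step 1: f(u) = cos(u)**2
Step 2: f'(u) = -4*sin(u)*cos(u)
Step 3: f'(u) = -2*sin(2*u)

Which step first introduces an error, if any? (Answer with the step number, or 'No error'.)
Step 2

Step 2 is incorrect due to a wrong coefficient.
The step shows: -4*sin(u)*cos(u)
The correct value should be: -2*sin(u)*cos(u)

Explanation: The coefficient -2 was incorrectly written as -4: the term -2*sin(u)*cos(u) was incorrectly written as -4*sin(u)*cos(u)
The later steps are derived from this incorrect expression, so the error originates in Step 2.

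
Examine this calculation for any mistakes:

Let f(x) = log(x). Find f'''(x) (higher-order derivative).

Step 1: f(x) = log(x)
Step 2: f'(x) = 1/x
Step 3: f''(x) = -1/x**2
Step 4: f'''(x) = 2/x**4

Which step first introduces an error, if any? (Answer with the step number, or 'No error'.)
Step 4

Step 4 is incorrect due to a wrong exponent.
The step shows: 2/x**4
The correct value should be: 2/x**3

Explanation: The exponent -3 on x was incorrectly written as -4: the term 2/x**3 was incorrectly written as 2/x**4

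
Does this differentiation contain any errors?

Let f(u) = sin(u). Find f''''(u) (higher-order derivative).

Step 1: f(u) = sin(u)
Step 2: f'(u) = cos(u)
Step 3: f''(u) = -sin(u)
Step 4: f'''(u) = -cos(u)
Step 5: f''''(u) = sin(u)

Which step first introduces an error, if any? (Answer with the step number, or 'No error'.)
No error

All steps in this derivation are correct.
The final answer f''''(u) = sin(u) is valid.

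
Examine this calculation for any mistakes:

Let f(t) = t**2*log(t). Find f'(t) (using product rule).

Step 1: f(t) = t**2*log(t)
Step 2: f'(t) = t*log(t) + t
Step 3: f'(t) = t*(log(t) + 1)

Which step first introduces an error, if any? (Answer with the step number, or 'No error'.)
Step 2

Step 2 is incorrect due to a wrong coefficient.
The step shows: t*log(t) + t
The correct value should be: 2*t*log(t) + t

Explanation: The coefficient 2 was incorrectly written as 1: the term 2*t*log(t) was incorrectly written as t*log(t)
The later steps are derived from this incorrect expression, so the error originates in Step 2.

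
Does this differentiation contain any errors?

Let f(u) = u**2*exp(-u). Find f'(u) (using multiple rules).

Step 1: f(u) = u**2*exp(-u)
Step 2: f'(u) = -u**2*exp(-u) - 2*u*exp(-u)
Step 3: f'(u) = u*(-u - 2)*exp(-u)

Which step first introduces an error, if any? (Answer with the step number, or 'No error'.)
Step 2

Step 2 is incorrect due to a sign flip.
The step shows: -u**2*exp(-u) - 2*u*exp(-u)
The correct value should be: -u**2*exp(-u) + 2*u*exp(-u)

Explanation: The sign of one term was flipped: the term 2*u*exp(-u) was incorrectly written as -2*u*exp(-u)
The later steps are derived from this incorrect expression, so the error originates in Step 2.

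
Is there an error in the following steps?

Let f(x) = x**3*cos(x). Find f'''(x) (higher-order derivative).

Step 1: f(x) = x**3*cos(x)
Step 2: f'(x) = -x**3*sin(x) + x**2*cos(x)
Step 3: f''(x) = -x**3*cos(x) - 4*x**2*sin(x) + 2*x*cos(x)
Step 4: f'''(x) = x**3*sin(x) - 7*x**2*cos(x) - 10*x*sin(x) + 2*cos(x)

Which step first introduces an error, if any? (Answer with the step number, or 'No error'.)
Step 2

Step 2 is incorrect due to a wrong coefficient.
The step shows: -x**3*sin(x) + x**2*cos(x)
The correct value should be: -x**3*sin(x) + 3*x**2*cos(x)

Explanation: The coefficient 3 was incorrectly written as 1: the term 3*x**2*cos(x) was incorrectly written as x**2*cos(x)
The later steps are derived from this incorrect expression, so the error originates in Step 2.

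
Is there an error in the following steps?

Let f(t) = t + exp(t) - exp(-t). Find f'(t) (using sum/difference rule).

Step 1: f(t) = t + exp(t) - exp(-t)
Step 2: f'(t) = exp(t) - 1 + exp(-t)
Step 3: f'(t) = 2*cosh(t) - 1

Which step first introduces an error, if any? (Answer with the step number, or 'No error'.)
Step 2

Step 2 is incorrect due to a sign flip.
The step shows: exp(t) - 1 + exp(-t)
The correct value should be: exp(t) + 1 + exp(-t)

Explanation: The sign of one term was flipped: the term 1 was incorrectly written as -1
The later steps are derived from this incorrect expression, so the error originates in Step 2.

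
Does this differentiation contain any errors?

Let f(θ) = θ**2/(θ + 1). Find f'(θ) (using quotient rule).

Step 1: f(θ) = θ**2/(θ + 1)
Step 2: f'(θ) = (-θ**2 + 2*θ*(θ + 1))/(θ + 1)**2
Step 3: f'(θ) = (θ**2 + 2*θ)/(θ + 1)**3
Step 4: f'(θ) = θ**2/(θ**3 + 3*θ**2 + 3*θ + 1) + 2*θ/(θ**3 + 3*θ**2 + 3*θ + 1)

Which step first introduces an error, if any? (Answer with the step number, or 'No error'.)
Step 3

Step 3 is incorrect due to a wrong exponent.
The step shows: (θ**2 + 2*θ)/(θ + 1)**3
The correct value should be: (θ**2 + 2*θ)/(θ + 1)**2

Explanation: The exponent -2 on θ + 1 was incorrectly written as -3: the term (θ**2 + 2*θ)/(θ + 1)**2 was incorrectly written as (θ**2 + 2*θ)/(θ + 1)**3
The later steps are derived from this incorrect expression, so the error originates in Step 3.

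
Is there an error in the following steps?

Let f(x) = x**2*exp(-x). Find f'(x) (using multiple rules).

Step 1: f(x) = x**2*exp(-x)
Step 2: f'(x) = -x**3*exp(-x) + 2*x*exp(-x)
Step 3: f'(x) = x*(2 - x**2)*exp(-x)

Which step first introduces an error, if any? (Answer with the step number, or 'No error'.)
Step 2

Step 2 is incorrect due to a wrong exponent.
The step shows: -x**3*exp(-x) + 2*x*exp(-x)
The correct value should be: -x**2*exp(-x) + 2*x*exp(-x)

Explanation: The exponent 2 on x was incorrectly written as 3: the term -x**2*exp(-x) was incorrectly written as -x**3*exp(-x)
The later steps are derived from this incorrect expression, so the error originates in Step 2.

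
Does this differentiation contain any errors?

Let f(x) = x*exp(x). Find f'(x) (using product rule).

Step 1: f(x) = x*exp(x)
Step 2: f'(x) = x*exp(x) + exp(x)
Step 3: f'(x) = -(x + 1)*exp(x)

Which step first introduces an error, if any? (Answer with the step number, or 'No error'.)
Step 3

Step 3 is incorrect due to a sign flip.
The step shows: -(x + 1)*exp(x)
The correct value should be: (x + 1)*exp(x)

Explanation: The sign of the whole expression was flipped: the term (x + 1)*exp(x) was incorrectly written as -(x + 1)*exp(x)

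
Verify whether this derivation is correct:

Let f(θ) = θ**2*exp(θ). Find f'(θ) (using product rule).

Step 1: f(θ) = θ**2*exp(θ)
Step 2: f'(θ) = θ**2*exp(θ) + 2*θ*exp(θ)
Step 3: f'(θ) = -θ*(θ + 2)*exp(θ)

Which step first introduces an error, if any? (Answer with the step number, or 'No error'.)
Step 3

Step 3 is incorrect due to a sign flip.
The step shows: -θ*(θ + 2)*exp(θ)
The correct value should be: θ*(θ + 2)*exp(θ)

Explanation: The sign of the whole expression was flipped: the term θ*(θ + 2)*exp(θ) was incorrectly written as -θ*(θ + 2)*exp(θ)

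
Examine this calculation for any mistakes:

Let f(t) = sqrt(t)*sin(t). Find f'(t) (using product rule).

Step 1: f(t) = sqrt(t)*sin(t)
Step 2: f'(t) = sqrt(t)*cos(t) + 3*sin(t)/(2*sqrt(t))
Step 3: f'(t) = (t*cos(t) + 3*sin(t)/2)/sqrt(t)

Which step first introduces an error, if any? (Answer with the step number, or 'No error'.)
Step 2

Step 2 is incorrect due to a wrong coefficient.
The step shows: sqrt(t)*cos(t) + 3*sin(t)/(2*sqrt(t))
The correct value should be: sqrt(t)*cos(t) + sin(t)/(2*sqrt(t))

Explanation: The coefficient 1/2 was incorrectly written as 3/2: the term sin(t)/(2*sqrt(t)) was incorrectly written as 3*sin(t)/(2*sqrt(t))
The later steps are derived from this incorrect expression, so the error originates in Step 2.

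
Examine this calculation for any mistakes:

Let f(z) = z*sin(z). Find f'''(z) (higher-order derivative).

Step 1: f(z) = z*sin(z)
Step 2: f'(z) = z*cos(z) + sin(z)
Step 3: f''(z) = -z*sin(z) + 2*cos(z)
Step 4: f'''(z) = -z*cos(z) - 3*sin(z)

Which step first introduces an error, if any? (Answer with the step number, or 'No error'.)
No error

All steps in this derivation are correct.
The final answer f'''(z) = -z*cos(z) - 3*sin(z) is valid.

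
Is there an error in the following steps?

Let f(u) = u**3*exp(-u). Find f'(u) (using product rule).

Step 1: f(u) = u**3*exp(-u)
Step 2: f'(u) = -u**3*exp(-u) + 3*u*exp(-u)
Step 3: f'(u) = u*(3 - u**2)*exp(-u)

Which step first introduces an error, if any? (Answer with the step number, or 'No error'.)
Step 2

Step 2 is incorrect due to a wrong exponent.
The step shows: -u**3*exp(-u) + 3*u*exp(-u)
The correct value should be: -u**3*exp(-u) + 3*u**2*exp(-u)

Explanation: The exponent 2 on u was incorrectly written as 1: the term 3*u**2*exp(-u) was incorrectly written as 3*u*exp(-u)
The later steps are derived from this incorrect expression, so the error originates in Step 2.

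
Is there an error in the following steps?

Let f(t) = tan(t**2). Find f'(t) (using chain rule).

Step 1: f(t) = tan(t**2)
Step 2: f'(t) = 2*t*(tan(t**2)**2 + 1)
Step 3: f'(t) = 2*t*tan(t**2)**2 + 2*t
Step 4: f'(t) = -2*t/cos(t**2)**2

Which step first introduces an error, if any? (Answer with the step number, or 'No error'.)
Step 4

Step 4 is incorrect due to a sign flip.
The step shows: -2*t/cos(t**2)**2
The correct value should be: 2*t/cos(t**2)**2

Explanation: The sign of the whole expression was flipped: the term 2*t/cos(t**2)**2 was incorrectly written as -2*t/cos(t**2)**2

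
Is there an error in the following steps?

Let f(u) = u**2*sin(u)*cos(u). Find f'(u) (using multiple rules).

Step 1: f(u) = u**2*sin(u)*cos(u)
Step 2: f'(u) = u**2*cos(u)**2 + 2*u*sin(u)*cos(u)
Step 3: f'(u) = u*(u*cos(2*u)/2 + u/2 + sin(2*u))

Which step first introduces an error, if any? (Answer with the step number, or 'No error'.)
Step 2

Step 2 is incorrect due to a dropped term.
The step shows: u**2*cos(u)**2 + 2*u*sin(u)*cos(u)
The correct value should be: -u**2*sin(u)**2 + u**2*cos(u)**2 + 2*u*sin(u)*cos(u)

Explanation: A term was dropped: the term -u**2*sin(u)**2 was incorrectly omitted
The later steps are derived from this incorrect expression, so the error originates in Step 2.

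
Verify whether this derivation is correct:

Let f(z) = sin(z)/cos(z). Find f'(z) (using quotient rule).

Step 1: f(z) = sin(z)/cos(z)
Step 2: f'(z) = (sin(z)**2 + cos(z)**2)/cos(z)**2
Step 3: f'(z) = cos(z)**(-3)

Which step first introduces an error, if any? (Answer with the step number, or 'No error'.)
Step 3

Step 3 is incorrect due to a wrong exponent.
The step shows: cos(z)**(-3)
The correct value should be: cos(z)**(-2)

Explanation: The exponent -2 on cos(z) was incorrectly written as -3: the term cos(z)**(-2) was incorrectly written as cos(z)**(-3)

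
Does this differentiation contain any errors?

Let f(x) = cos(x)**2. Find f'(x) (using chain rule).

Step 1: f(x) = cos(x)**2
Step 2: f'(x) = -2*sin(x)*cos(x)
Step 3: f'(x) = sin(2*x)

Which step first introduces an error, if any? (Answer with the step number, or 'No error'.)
Step 3

Step 3 is incorrect due to a sign flip.
The step shows: sin(2*x)
The correct value should be: -sin(2*x)

Explanation: The sign of the whole expression was flipped: the term -sin(2*x) was incorrectly written as sin(2*x)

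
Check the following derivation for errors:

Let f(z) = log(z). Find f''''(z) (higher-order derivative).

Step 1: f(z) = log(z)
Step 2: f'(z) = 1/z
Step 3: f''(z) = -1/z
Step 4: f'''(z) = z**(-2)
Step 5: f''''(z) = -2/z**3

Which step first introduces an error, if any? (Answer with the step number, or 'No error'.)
Step 3

Step 3 is incorrect due to a wrong exponent.
The step shows: -1/z
The correct value should be: -1/z**2

Explanation: The exponent -2 on z was incorrectly written as -1: the term -1/z**2 was incorrectly written as -1/z
The later steps are derived from this incorrect expression, so the error originates in Step 3.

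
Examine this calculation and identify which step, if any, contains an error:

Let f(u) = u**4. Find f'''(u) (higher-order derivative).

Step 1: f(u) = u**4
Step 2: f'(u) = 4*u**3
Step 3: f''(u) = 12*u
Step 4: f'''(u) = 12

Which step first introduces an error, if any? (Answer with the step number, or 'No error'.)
Step 3

Step 3 is incorrect due to a wrong exponent.
The step shows: 12*u
The correct value should be: 12*u**2

Explanation: The exponent 2 on u was incorrectly written as 1: the term 12*u**2 was incorrectly written as 12*u
The later steps are derived from this incorrect expression, so the error originates in Step 3.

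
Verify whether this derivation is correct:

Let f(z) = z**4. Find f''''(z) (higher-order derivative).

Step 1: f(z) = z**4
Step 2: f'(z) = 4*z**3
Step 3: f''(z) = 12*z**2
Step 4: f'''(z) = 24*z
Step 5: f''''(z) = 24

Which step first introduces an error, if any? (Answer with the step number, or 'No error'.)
No error

All steps in this derivation are correct.
The final answer f''''(z) = 24 is valid.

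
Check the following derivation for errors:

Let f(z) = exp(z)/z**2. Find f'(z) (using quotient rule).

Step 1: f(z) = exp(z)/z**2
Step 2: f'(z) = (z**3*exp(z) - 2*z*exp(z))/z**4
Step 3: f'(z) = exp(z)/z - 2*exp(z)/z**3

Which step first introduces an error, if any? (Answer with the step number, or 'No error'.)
Step 2

Step 2 is incorrect due to a wrong exponent.
The step shows: (z**3*exp(z) - 2*z*exp(z))/z**4
The correct value should be: (z**2*exp(z) - 2*z*exp(z))/z**4

Explanation: The exponent 2 on z was incorrectly written as 3: the term (z**2*exp(z) - 2*z*exp(z))/z**4 was incorrectly written as (z**3*exp(z) - 2*z*exp(z))/z**4
The later steps are derived from this incorrect expression, so the error originates in Step 2.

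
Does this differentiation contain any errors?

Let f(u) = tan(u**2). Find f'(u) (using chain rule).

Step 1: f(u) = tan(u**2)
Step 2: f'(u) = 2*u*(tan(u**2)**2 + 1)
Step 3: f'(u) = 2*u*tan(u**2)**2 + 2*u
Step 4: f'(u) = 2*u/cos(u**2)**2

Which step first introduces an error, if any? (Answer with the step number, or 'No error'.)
No error

All steps in this derivation are correct.
The final answer f'(u) = 2*u/cos(u**2)**2 is valid.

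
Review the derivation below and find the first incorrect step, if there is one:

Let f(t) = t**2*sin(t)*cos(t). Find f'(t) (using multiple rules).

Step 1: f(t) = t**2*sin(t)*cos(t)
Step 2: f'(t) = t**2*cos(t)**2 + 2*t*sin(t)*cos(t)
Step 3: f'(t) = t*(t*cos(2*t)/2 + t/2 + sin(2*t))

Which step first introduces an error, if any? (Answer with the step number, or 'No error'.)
Step 2

Step 2 is incorrect due to a dropped term.
The step shows: t**2*cos(t)**2 + 2*t*sin(t)*cos(t)
The correct value should be: -t**2*sin(t)**2 + t**2*cos(t)**2 + 2*t*sin(t)*cos(t)

Explanation: A term was dropped: the term -t**2*sin(t)**2 was incorrectly omitted
The later steps are derived from this incorrect expression, so the error originates in Step 2.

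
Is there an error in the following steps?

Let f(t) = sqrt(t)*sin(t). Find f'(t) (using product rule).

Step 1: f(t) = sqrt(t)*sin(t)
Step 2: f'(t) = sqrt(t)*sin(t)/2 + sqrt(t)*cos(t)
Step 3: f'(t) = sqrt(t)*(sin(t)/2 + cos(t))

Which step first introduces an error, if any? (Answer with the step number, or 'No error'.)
Step 2

Step 2 is incorrect due to a wrong exponent.
The step shows: sqrt(t)*sin(t)/2 + sqrt(t)*cos(t)
The correct value should be: sqrt(t)*cos(t) + sin(t)/(2*sqrt(t))

Explanation: The exponent -1/2 on t was incorrectly written as 1/2: the term sin(t)/(2*sqrt(t)) was incorrectly written as sqrt(t)*sin(t)/2
The later steps are derived from this incorrect expression, so the error originates in Step 2.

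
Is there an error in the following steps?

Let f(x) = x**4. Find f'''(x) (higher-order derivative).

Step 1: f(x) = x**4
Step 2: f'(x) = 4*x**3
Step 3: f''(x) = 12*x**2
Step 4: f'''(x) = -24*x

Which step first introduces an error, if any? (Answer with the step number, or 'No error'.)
Step 4

Step 4 is incorrect due to a sign flip.
The step shows: -24*x
The correct value should be: 24*x

Explanation: The sign of the whole expression was flipped: the term 24*x was incorrectly written as -24*x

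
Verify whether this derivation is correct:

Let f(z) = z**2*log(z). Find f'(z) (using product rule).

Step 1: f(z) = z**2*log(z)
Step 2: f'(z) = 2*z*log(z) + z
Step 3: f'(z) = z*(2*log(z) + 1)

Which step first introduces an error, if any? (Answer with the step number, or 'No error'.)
No error

All steps in this derivation are correct.
The final answer f'(z) = z*(2*log(z) + 1) is valid.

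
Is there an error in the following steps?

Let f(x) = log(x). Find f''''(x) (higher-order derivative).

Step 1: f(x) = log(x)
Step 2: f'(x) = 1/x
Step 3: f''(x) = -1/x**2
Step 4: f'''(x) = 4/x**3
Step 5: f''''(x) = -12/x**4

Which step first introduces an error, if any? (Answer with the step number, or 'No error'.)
Step 4

Step 4 is incorrect due to a wrong coefficient.
The step shows: 4/x**3
The correct value should be: 2/x**3

Explanation: The coefficient 2 was incorrectly written as 4: the term 2/x**3 was incorrectly written as 4/x**3
The later steps are derived from this incorrect expression, so the error originates in Step 4.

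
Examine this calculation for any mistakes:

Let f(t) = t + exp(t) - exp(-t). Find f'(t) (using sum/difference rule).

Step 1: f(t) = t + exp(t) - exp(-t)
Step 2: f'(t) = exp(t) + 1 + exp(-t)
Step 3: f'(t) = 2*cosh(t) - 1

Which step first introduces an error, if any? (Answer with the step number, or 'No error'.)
Step 3

Step 3 is incorrect due to a sign flip.
The step shows: 2*cosh(t) - 1
The correct value should be: 2*cosh(t) + 1

Explanation: The sign of one term was flipped: the term 1 was incorrectly written as -1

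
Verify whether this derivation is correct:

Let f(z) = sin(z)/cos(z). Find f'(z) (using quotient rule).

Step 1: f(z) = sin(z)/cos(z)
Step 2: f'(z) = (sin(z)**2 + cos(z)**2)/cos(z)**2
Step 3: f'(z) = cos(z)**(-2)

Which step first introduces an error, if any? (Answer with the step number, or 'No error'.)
No error

All steps in this derivation are correct.
The final answer f'(z) = cos(z)**(-2) is valid.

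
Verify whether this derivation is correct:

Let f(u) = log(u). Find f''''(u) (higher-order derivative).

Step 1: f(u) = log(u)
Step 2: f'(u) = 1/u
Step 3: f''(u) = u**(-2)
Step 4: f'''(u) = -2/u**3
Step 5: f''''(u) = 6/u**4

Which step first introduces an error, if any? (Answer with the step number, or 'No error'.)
Step 3

Step 3 is incorrect due to a sign flip.
The step shows: u**(-2)
The correct value should be: -1/u**2

Explanation: The sign of the whole expression was flipped: the term -1/u**2 was incorrectly written as u**(-2)
The later steps are derived from this incorrect expression, so the error originates in Step 3.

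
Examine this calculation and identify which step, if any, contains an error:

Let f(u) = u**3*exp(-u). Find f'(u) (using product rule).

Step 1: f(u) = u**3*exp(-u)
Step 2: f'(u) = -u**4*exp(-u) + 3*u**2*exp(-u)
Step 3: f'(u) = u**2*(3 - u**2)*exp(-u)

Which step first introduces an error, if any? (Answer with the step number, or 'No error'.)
Step 2

Step 2 is incorrect due to a wrong exponent.
The step shows: -u**4*exp(-u) + 3*u**2*exp(-u)
The correct value should be: -u**3*exp(-u) + 3*u**2*exp(-u)

Explanation: The exponent 3 on u was incorrectly written as 4: the term -u**3*exp(-u) was incorrectly written as -u**4*exp(-u)
The later steps are derived from this incorrect expression, so the error originates in Step 2.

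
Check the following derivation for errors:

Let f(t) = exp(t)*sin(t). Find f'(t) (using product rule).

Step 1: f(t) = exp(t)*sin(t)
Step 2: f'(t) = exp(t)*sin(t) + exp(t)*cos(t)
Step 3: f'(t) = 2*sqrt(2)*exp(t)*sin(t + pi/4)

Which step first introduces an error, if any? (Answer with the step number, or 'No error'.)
Step 3

Step 3 is incorrect due to a wrong exponent.
The step shows: 2*sqrt(2)*exp(t)*sin(t + pi/4)
The correct value should be: sqrt(2)*exp(t)*sin(t + pi/4)

Explanation: The exponent 1/2 on 2 was incorrectly written as 3/2: the term sqrt(2)*exp(t)*sin(t + pi/4) was incorrectly written as 2*sqrt(2)*exp(t)*sin(t + pi/4)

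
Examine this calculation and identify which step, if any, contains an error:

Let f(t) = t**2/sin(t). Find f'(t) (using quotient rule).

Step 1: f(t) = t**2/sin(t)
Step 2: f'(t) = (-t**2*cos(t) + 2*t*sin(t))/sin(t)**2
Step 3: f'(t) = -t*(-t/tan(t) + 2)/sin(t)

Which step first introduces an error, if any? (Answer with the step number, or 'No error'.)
Step 3

Step 3 is incorrect due to a sign flip.
The step shows: -t*(-t/tan(t) + 2)/sin(t)
The correct value should be: t*(-t/tan(t) + 2)/sin(t)

Explanation: The sign of the whole expression was flipped: the term t*(-t/tan(t) + 2)/sin(t) was incorrectly written as -t*(-t/tan(t) + 2)/sin(t)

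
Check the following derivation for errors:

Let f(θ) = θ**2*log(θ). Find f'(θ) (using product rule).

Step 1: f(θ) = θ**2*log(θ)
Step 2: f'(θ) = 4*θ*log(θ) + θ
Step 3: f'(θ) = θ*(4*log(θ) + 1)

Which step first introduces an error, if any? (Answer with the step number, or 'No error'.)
Step 2

Step 2 is incorrect due to a wrong coefficient.
The step shows: 4*θ*log(θ) + θ
The correct value should be: 2*θ*log(θ) + θ

Explanation: The coefficient 2 was incorrectly written as 4: the term 2*θ*log(θ) was incorrectly written as 4*θ*log(θ)
The later steps are derived from this incorrect expression, so the error originates in Step 2.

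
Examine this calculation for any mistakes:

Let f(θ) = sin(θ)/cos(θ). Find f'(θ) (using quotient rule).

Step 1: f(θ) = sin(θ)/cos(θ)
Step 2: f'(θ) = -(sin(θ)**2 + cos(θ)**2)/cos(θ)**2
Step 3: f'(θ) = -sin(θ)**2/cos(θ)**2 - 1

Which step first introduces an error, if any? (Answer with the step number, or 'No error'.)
Step 2

Step 2 is incorrect due to a sign flip.
The step shows: -(sin(θ)**2 + cos(θ)**2)/cos(θ)**2
The correct value should be: (sin(θ)**2 + cos(θ)**2)/cos(θ)**2

Explanation: The sign of the whole expression was flipped: the term (sin(θ)**2 + cos(θ)**2)/cos(θ)**2 was incorrectly written as -(sin(θ)**2 + cos(θ)**2)/cos(θ)**2
The later steps are derived from this incorrect expression, so the error originates in Step 2.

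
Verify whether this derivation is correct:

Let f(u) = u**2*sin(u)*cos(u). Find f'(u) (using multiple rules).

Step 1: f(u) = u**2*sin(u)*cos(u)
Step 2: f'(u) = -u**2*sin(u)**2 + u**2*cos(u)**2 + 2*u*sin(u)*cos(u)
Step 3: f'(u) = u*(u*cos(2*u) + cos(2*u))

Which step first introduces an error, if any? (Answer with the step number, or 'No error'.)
Step 3

Step 3 is incorrect due to a wrong trig function.
The step shows: u*(u*cos(2*u) + cos(2*u))
The correct value should be: u*(u*cos(2*u) + sin(2*u))

Explanation: sin(2*u) was incorrectly written as cos(2*u): the term u*(u*cos(2*u) + sin(2*u)) was incorrectly written as u*(u*cos(2*u) + cos(2*u))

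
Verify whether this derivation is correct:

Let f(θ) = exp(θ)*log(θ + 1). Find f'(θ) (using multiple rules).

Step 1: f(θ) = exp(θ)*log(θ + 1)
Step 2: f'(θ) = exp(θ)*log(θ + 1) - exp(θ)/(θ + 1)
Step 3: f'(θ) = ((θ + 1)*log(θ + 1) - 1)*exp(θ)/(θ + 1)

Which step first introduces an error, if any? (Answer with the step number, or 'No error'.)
Step 2

Step 2 is incorrect due to a sign flip.
The step shows: exp(θ)*log(θ + 1) - exp(θ)/(θ + 1)
The correct value should be: exp(θ)*log(θ + 1) + exp(θ)/(θ + 1)

Explanation: The sign of one term was flipped: the term exp(θ)/(θ + 1) was incorrectly written as -exp(θ)/(θ + 1)
The later steps are derived from this incorrect expression, so the error originates in Step 2.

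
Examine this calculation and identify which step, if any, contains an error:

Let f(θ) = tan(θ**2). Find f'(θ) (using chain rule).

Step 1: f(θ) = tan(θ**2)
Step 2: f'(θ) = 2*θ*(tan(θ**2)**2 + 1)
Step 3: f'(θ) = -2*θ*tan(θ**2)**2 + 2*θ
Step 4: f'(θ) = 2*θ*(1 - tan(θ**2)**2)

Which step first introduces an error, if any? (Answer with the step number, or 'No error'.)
Step 3

Step 3 is incorrect due to a sign flip.
The step shows: -2*θ*tan(θ**2)**2 + 2*θ
The correct value should be: 2*θ*tan(θ**2)**2 + 2*θ

Explanation: The sign of one term was flipped: the term 2*θ*tan(θ**2)**2 was incorrectly written as -2*θ*tan(θ**2)**2
The later steps are derived from this incorrect expression, so the error originates in Step 3.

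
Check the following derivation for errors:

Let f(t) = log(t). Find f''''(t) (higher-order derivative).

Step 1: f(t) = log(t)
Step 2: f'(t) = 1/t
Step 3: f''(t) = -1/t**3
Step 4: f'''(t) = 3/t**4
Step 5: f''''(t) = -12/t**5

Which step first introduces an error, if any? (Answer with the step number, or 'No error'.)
Step 3

Step 3 is incorrect due to a wrong exponent.
The step shows: -1/t**3
The correct value should be: -1/t**2

Explanation: The exponent -2 on t was incorrectly written as -3: the term -1/t**2 was incorrectly written as -1/t**3
The later steps are derived from this incorrect expression, so the error originates in Step 3.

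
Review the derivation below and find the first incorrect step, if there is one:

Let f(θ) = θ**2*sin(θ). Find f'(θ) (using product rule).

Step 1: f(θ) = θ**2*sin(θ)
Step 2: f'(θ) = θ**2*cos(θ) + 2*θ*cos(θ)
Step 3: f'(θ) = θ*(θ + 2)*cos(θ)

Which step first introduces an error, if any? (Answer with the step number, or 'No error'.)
Step 2

Step 2 is incorrect due to a wrong trig function.
The step shows: θ**2*cos(θ) + 2*θ*cos(θ)
The correct value should be: θ**2*cos(θ) + 2*θ*sin(θ)

Explanation: sin(θ) was incorrectly written as cos(θ): the term 2*θ*sin(θ) was incorrectly written as 2*θ*cos(θ)
The later steps are derived from this incorrect expression, so the error originates in Step 2.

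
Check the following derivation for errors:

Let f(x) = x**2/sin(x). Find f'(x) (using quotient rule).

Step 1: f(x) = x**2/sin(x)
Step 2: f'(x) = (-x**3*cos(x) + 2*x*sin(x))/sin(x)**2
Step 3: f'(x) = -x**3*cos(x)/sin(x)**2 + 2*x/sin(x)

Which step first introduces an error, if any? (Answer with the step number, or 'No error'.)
Step 2

Step 2 is incorrect due to a wrong exponent.
The step shows: (-x**3*cos(x) + 2*x*sin(x))/sin(x)**2
The correct value should be: (-x**2*cos(x) + 2*x*sin(x))/sin(x)**2

Explanation: The exponent 2 on x was incorrectly written as 3: the term (-x**2*cos(x) + 2*x*sin(x))/sin(x)**2 was incorrectly written as (-x**3*cos(x) + 2*x*sin(x))/sin(x)**2
The later steps are derived from this incorrect expression, so the error originates in Step 2.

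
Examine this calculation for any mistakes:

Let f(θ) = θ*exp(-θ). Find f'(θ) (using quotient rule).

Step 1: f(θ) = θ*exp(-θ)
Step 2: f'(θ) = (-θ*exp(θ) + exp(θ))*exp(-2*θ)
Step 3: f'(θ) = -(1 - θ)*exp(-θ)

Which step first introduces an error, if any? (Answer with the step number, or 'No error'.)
Step 3

Step 3 is incorrect due to a sign flip.
The step shows: -(1 - θ)*exp(-θ)
The correct value should be: (1 - θ)*exp(-θ)

Explanation: The sign of the whole expression was flipped: the term (1 - θ)*exp(-θ) was incorrectly written as -(1 - θ)*exp(-θ)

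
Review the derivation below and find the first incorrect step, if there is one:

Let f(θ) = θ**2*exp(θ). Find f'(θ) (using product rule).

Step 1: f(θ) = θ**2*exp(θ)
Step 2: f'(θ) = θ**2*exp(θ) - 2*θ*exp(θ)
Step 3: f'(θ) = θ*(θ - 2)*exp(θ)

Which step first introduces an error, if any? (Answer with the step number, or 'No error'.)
Step 2

Step 2 is incorrect due to a sign flip.
The step shows: θ**2*exp(θ) - 2*θ*exp(θ)
The correct value should be: θ**2*exp(θ) + 2*θ*exp(θ)

Explanation: The sign of one term was flipped: the term 2*θ*exp(θ) was incorrectly written as -2*θ*exp(θ)
The later steps are derived from this incorrect expression, so the error originates in Step 2.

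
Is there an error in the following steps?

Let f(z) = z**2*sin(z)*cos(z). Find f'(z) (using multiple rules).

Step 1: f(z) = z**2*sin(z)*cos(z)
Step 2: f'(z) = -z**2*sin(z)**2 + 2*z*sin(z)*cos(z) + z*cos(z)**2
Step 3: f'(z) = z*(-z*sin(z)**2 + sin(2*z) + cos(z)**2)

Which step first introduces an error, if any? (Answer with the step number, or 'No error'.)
Step 2

Step 2 is incorrect due to a wrong exponent.
The step shows: -z**2*sin(z)**2 + 2*z*sin(z)*cos(z) + z*cos(z)**2
The correct value should be: -z**2*sin(z)**2 + z**2*cos(z)**2 + 2*z*sin(z)*cos(z)

Explanation: The exponent 2 on z was incorrectly written as 1: the term z**2*cos(z)**2 was incorrectly written as z*cos(z)**2
The later steps are derived from this incorrect expression, so the error originates in Step 2.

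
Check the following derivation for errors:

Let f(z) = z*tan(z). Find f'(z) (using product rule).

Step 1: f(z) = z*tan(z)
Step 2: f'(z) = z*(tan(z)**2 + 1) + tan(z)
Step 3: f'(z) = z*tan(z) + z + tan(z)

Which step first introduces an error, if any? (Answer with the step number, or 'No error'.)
Step 3

Step 3 is incorrect due to a wrong exponent.
The step shows: z*tan(z) + z + tan(z)
The correct value should be: z*tan(z)**2 + z + tan(z)

Explanation: The exponent 2 on tan(z) was incorrectly written as 1: the term z*tan(z)**2 was incorrectly written as z*tan(z)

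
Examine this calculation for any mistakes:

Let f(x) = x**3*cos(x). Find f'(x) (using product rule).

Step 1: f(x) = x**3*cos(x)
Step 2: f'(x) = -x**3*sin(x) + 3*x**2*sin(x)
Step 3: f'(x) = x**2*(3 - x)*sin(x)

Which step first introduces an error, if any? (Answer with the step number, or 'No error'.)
Step 2

Step 2 is incorrect due to a wrong trig function.
The step shows: -x**3*sin(x) + 3*x**2*sin(x)
The correct value should be: -x**3*sin(x) + 3*x**2*cos(x)

Explanation: cos(x) was incorrectly written as sin(x): the term 3*x**2*cos(x) was incorrectly written as 3*x**2*sin(x)
The later steps are derived from this incorrect expression, so the error originates in Step 2.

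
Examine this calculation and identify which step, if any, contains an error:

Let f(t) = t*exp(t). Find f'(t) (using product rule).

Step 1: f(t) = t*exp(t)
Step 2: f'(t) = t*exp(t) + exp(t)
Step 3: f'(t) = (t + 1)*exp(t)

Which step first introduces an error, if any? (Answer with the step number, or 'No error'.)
No error

All steps in this derivation are correct.
The final answer f'(t) = (t + 1)*exp(t) is valid.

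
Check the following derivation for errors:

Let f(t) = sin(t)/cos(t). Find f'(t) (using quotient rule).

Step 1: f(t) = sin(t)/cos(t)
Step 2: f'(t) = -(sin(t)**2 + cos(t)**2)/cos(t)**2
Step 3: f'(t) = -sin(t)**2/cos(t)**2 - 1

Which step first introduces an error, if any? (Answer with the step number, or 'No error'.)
Step 2

Step 2 is incorrect due to a sign flip.
The step shows: -(sin(t)**2 + cos(t)**2)/cos(t)**2
The correct value should be: (sin(t)**2 + cos(t)**2)/cos(t)**2

Explanation: The sign of the whole expression was flipped: the term (sin(t)**2 + cos(t)**2)/cos(t)**2 was incorrectly written as -(sin(t)**2 + cos(t)**2)/cos(t)**2
The later steps are derived from this incorrect expression, so the error originates in Step 2.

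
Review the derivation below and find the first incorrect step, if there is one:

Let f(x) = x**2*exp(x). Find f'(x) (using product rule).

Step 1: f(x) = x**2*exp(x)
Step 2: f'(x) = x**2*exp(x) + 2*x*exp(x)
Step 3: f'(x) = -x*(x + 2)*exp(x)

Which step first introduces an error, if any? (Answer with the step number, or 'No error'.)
Step 3

Step 3 is incorrect due to a sign flip.
The step shows: -x*(x + 2)*exp(x)
The correct value should be: x*(x + 2)*exp(x)

Explanation: The sign of the whole expression was flipped: the term x*(x + 2)*exp(x) was incorrectly written as -x*(x + 2)*exp(x)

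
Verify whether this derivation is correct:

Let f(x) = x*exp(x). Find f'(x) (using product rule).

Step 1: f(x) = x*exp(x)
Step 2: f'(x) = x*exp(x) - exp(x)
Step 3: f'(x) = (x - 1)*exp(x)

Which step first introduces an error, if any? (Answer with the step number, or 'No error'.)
Step 2

Step 2 is incorrect due to a sign flip.
The step shows: x*exp(x) - exp(x)
The correct value should be: x*exp(x) + exp(x)

Explanation: The sign of one term was flipped: the term exp(x) was incorrectly written as -exp(x)
The later steps are derived from this incorrect expression, so the error originates in Step 2.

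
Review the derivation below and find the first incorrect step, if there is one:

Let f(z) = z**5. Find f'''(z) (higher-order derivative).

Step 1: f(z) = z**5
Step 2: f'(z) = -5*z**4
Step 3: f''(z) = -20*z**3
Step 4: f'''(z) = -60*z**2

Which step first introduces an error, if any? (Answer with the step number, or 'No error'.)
Step 2

Step 2 is incorrect due to a sign flip.
The step shows: -5*z**4
The correct value should be: 5*z**4

Explanation: The sign of the whole expression was flipped: the term 5*z**4 was incorrectly written as -5*z**4
The later steps are derived from this incorrect expression, so the error originates in Step 2.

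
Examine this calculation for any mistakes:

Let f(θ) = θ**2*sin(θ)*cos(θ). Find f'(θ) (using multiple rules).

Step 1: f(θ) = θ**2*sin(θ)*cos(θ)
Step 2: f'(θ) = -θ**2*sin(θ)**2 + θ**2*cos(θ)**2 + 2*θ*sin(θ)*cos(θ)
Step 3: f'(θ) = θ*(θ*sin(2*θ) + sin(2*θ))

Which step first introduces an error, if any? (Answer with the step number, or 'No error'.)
Step 3

Step 3 is incorrect due to a wrong trig function.
The step shows: θ*(θ*sin(2*θ) + sin(2*θ))
The correct value should be: θ*(θ*cos(2*θ) + sin(2*θ))

Explanation: cos(2*θ) was incorrectly written as sin(2*θ): the term θ*(θ*cos(2*θ) + sin(2*θ)) was incorrectly written as θ*(θ*sin(2*θ) + sin(2*θ))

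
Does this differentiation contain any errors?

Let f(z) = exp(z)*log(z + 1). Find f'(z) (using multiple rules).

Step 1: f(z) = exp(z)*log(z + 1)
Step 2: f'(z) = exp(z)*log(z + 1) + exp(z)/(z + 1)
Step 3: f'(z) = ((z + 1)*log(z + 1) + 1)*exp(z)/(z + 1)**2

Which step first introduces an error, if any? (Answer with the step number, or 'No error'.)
Step 3

Step 3 is incorrect due to a wrong exponent.
The step shows: ((z + 1)*log(z + 1) + 1)*exp(z)/(z + 1)**2
The correct value should be: ((z + 1)*log(z + 1) + 1)*exp(z)/(z + 1)

Explanation: The exponent -1 on z + 1 was incorrectly written as -2: the term ((z + 1)*log(z + 1) + 1)*exp(z)/(z + 1) was incorrectly written as ((z + 1)*log(z + 1) + 1)*exp(z)/(z + 1)**2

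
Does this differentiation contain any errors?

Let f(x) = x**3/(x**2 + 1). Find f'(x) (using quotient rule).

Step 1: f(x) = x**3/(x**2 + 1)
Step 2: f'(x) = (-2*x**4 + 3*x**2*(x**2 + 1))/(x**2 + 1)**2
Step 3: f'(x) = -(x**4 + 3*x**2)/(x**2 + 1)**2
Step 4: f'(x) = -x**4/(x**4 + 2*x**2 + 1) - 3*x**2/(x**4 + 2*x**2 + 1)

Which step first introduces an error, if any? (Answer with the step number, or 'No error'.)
Step 3

Step 3 is incorrect due to a sign flip.
The step shows: -(x**4 + 3*x**2)/(x**2 + 1)**2
The correct value should be: (x**4 + 3*x**2)/(x**2 + 1)**2

Explanation: The sign of the whole expression was flipped: the term (x**4 + 3*x**2)/(x**2 + 1)**2 was incorrectly written as -(x**4 + 3*x**2)/(x**2 + 1)**2
The later steps are derived from this incorrect expression, so the error originates in Step 3.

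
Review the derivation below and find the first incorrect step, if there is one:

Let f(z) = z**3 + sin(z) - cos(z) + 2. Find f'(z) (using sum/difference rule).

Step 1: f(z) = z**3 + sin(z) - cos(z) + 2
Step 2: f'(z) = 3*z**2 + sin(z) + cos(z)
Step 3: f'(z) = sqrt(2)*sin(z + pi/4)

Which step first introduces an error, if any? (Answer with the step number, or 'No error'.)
Step 3

Step 3 is incorrect due to a dropped term.
The step shows: sqrt(2)*sin(z + pi/4)
The correct value should be: 3*z**2 + sqrt(2)*sin(z + pi/4)

Explanation: A term was dropped: the term 3*z**2 was incorrectly omitted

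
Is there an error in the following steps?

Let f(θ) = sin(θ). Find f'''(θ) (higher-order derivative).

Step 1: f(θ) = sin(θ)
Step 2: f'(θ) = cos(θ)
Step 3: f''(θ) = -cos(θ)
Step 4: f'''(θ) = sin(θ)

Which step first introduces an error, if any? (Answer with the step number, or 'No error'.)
Step 3

Step 3 is incorrect due to a wrong trig function.
The step shows: -cos(θ)
The correct value should be: -sin(θ)

Explanation: sin(θ) was incorrectly written as cos(θ): the term -sin(θ) was incorrectly written as -cos(θ)
The later steps are derived from this incorrect expression, so the error originates in Step 3.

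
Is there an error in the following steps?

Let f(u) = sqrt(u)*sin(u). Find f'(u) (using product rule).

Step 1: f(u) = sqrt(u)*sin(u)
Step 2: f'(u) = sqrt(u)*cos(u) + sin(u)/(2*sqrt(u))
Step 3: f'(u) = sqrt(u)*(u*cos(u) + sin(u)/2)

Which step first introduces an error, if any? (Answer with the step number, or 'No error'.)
Step 3

Step 3 is incorrect due to a wrong exponent.
The step shows: sqrt(u)*(u*cos(u) + sin(u)/2)
The correct value should be: (u*cos(u) + sin(u)/2)/sqrt(u)

Explanation: The exponent -1/2 on u was incorrectly written as 1/2: the term (u*cos(u) + sin(u)/2)/sqrt(u) was incorrectly written as sqrt(u)*(u*cos(u) + sin(u)/2)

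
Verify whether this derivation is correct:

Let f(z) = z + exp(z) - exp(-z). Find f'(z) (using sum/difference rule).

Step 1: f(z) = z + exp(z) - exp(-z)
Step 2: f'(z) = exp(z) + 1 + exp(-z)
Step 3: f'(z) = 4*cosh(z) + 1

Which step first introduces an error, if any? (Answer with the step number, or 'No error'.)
Step 3

Step 3 is incorrect due to a wrong coefficient.
The step shows: 4*cosh(z) + 1
The correct value should be: 2*cosh(z) + 1

Explanation: The coefficient 2 was incorrectly written as 4: the term 2*cosh(z) was incorrectly written as 4*cosh(z)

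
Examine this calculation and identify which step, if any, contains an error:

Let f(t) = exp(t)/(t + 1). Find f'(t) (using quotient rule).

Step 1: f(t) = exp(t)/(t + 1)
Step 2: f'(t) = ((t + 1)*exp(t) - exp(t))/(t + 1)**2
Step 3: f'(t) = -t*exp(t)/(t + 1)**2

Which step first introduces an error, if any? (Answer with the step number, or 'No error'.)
Step 3

Step 3 is incorrect due to a sign flip.
The step shows: -t*exp(t)/(t + 1)**2
The correct value should be: t*exp(t)/(t + 1)**2

Explanation: The sign of the whole expression was flipped: the term t*exp(t)/(t + 1)**2 was incorrectly written as -t*exp(t)/(t + 1)**2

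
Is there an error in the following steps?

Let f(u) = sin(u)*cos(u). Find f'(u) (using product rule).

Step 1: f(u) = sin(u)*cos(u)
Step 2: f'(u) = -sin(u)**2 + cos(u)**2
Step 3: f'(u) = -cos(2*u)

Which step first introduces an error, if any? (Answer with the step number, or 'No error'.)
Step 3

Step 3 is incorrect due to a sign flip.
The step shows: -cos(2*u)
The correct value should be: cos(2*u)

Explanation: The sign of the whole expression was flipped: the term cos(2*u) was incorrectly written as -cos(2*u)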